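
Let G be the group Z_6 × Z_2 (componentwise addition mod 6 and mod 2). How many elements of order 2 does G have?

3

An element (a,b) has order lcm(ord(a), ord(b)); count pairs with lcm equal to 2.
Enumerating gives 3 such elements.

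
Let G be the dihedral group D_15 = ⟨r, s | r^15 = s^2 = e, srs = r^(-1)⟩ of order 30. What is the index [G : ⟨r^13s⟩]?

15

|⟨r^13s⟩| = 2 and |G| = 30.
By Lagrange, [G : H] = |G|/|H| = 30/2 = 15.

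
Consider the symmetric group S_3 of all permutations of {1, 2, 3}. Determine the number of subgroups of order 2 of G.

3

|G| = 6 and 2 | 6, so subgroups of order 2 are possible by Lagrange.
The subgroups of order 2 are: {e, (1 2)}; {e, (1 3)}; {e, (2 3)}.
So G has 3 subgroups of order 2.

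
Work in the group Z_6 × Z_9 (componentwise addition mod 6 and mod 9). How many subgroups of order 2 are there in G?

|G| = 54 and 2 | 54, so subgroups of order 2 are possible by Lagrange.
The subgroups of order 2 are: {(0,0), (3,0)}.
So G has 1 subgroup of order 2.

1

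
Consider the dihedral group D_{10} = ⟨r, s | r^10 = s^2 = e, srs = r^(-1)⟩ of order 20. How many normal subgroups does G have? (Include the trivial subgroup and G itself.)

7

G has 22 subgroups. Checking conjugation-invariance by order — order 1: 1/1 normal; order 2: 1/11 normal; order 4: 0/5 normal; order 5: 1/1 normal; order 10: 3/3 normal; order 20: 1/1 normal.
Total normal subgroups: 7.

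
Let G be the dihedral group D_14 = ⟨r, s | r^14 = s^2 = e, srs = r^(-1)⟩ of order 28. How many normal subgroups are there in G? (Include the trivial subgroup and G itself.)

7

G has 28 subgroups. Checking conjugation-invariance by order — order 1: 1/1 normal; order 2: 1/15 normal; order 4: 0/7 normal; order 7: 1/1 normal; order 14: 3/3 normal; order 28: 1/1 normal.
Total normal subgroups: 7.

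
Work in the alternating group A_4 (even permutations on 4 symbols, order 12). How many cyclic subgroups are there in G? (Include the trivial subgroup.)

8

A cyclic subgroup of order d is generated by each of its φ(d) elements of order d, so the cyclic subgroups of order d number (#elements of order d)/φ(d).
Cyclic subgroups by order — order 1: 1; order 2: 3; order 3: 4.
Total: 8.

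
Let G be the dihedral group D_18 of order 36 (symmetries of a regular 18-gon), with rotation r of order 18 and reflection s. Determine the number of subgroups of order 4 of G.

9

|G| = 36 and 4 | 36, so subgroups of order 4 are possible by Lagrange.
The subgroups of order 4 are: {e, r^9, rs, r^10s}; {e, r^9, r^2s, r^11s}; {e, r^9, r^3s, r^12s}; {e, r^9, r^4s, r^13s}; … (9 in all).
So G has 9 subgroups of order 4.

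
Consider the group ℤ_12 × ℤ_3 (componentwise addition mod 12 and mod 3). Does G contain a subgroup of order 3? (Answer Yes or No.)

Yes

3 | 36. A subgroup of order 3 is {(0,0), (0,1), (0,2)}.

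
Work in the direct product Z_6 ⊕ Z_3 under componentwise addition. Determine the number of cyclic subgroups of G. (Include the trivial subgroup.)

10

Each element a generates a cyclic subgroup ⟨a⟩; distinct elements may generate the same one (a cyclic group of order d has φ(d) generators).
Cyclic subgroups by order — order 1: 1; order 2: 1; order 3: 4; order 6: 4.
Total: 10.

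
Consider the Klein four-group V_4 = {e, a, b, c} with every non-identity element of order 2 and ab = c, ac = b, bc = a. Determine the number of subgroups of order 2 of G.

|G| = 4 and 2 | 4, so subgroups of order 2 are possible by Lagrange.
The subgroups of order 2 are: {e, a}; {e, b}; {e, c}.
So G has 3 subgroups of order 2.

3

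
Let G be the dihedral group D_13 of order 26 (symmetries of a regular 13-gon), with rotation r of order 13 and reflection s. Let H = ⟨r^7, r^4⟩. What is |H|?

13

|⟨r^7⟩| = 13 and |⟨r^4⟩| = 13, so |H| is a multiple of lcm(13, 13) = 13 and divides |G| = 26.
Closing under the operation: H = {e, r, r^2, r^3, r^4, r^5, r^6, r^7, r^8, r^9, r^10, r^11, r^12}, so |H| = 13.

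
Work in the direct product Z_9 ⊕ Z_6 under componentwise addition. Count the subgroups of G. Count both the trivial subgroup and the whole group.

|G| = 54, so by Lagrange every subgroup order divides 54. Divisors: 1, 2, 3, 6, 9, 18, 27, 54.
Subgroups by order — order 1: 1; order 2: 1; order 3: 4; order 6: 4; order 9: 4; order 18: 4; order 27: 1; order 54: 1.
Total: 1 + 1 + 4 + 4 + 4 + 4 + 1 + 1 = 20.

20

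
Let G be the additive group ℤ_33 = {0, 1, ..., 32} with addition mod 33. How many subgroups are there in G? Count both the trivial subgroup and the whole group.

4

A cyclic group of order 33 has exactly one subgroup for each divisor of 33.
Divisors of 33: 1, 3, 11, 33.
So ℤ_33 has 4 subgroups.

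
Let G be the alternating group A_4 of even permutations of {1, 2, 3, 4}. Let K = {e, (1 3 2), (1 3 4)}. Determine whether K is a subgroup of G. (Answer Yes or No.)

No

(1 3 2) ∈ K but its inverse (1 2 3) ∉ K, so K is not a subgroup.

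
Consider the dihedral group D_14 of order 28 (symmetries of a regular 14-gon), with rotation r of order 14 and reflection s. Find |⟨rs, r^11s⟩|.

|⟨rs⟩| = 2 and |⟨r^11s⟩| = 2, so |H| is a multiple of lcm(2, 2) = 2 and divides |G| = 28.
Closing under the operation: H = {e, r^2, r^4, r^6, r^8, r^10, r^12, rs, r^3s, r^5s, r^7s, r^9s, r^11s, r^13s}, so |H| = 14.

14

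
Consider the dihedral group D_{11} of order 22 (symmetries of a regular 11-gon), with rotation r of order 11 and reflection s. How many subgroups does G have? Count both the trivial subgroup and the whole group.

14

|G| = 22, so by Lagrange every subgroup order divides 22. Divisors: 1, 2, 11, 22.
Subgroups by order — order 1: 1; order 2: 11; order 11: 1; order 22: 1.
Total: 1 + 11 + 1 + 1 = 14.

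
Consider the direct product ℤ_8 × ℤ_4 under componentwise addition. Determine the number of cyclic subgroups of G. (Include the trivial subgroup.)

A cyclic subgroup of order d is generated by each of its φ(d) elements of order d, so the cyclic subgroups of order d number (#elements of order d)/φ(d).
Cyclic subgroups by order — order 1: 1; order 2: 3; order 4: 6; order 8: 4.
Total: 14.

14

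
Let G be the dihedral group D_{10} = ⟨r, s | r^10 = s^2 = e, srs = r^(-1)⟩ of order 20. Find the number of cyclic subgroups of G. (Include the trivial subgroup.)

14

Group the elements of G by the cyclic subgroup they generate; each cyclic subgroup of order d accounts for φ(d) elements.
Cyclic subgroups by order — order 1: 1; order 2: 11; order 5: 1; order 10: 1.
Total: 14.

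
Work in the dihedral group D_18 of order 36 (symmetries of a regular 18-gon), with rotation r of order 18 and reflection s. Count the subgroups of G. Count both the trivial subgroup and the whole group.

|G| = 36, so by Lagrange every subgroup order divides 36. Divisors: 1, 2, 3, 4, 6, 9, 12, 18, 36.
Subgroups by order — order 1: 1; order 2: 19; order 3: 1; order 4: 9; order 6: 7; order 9: 1; order 12: 3; order 18: 3; order 36: 1.
Total: 1 + 19 + 1 + 9 + 7 + 1 + 3 + 3 + 1 = 45.

45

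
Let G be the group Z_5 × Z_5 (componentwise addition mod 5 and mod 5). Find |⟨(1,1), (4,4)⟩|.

5

|⟨(1,1)⟩| = 5 and |⟨(4,4)⟩| = 5, so |H| is a multiple of lcm(5, 5) = 5 and divides |G| = 25.
Closing under the operation: H = {(0,0), (1,1), (2,2), (3,3), (4,4)}, so |H| = 5.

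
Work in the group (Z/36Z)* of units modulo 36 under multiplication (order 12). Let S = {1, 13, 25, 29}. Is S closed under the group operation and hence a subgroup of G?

No

29 ∈ S but its inverse 5 ∉ S, so S is not a subgroup.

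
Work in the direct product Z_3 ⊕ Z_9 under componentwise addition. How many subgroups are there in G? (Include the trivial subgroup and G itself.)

|G| = 27, so by Lagrange every subgroup order divides 27. Divisors: 1, 3, 9, 27.
Subgroups by order — order 1: 1; order 3: 4; order 9: 4; order 27: 1.
Total: 1 + 4 + 4 + 1 = 10.

10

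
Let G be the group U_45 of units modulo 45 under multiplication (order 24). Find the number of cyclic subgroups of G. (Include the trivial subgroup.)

12

Group the elements of G by the cyclic subgroup they generate; each cyclic subgroup of order d accounts for φ(d) elements.
Cyclic subgroups by order — order 1: 1; order 2: 3; order 3: 1; order 4: 2; order 6: 3; order 12: 2.
Total: 12.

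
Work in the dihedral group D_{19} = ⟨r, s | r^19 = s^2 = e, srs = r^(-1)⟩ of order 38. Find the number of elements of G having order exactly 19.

18

Enumerating element orders in G gives 18 elements of order 19.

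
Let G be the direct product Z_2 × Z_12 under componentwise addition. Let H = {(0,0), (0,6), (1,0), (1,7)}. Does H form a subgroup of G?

No

(1,7) ∈ H but its inverse (1,5) ∉ H, so H is not a subgroup.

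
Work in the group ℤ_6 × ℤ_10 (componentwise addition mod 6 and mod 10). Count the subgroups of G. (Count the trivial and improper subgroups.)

20

|G| = 60, so by Lagrange every subgroup order divides 60. Divisors: 1, 2, 3, 4, 5, 6, 10, 12, 15, 20, 30, 60.
Subgroups by order — order 1: 1; order 2: 3; order 3: 1; order 4: 1; order 5: 1; order 6: 3; order 10: 3; order 12: 1; order 15: 1; order 20: 1; order 30: 3; order 60: 1.
Total: 1 + 3 + 1 + 1 + 1 + 3 + 3 + 1 + 1 + 1 + 3 + 1 = 20.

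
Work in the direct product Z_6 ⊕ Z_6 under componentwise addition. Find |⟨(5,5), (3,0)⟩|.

12

|⟨(5,5)⟩| = 6 and |⟨(3,0)⟩| = 2, so |H| is a multiple of lcm(6, 2) = 6 and divides |G| = 36.
Closing under the operation: H = {(0,0), (0,3), (1,1), (1,4), (2,2), (2,5), (3,0), (3,3), (4,1), (4,4), (5,2), (5,5)}, so |H| = 12.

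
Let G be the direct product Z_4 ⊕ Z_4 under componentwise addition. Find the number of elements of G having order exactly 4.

An element (a,b) has order lcm(ord(a), ord(b)); count pairs with lcm equal to 4.
Enumerating gives 12 such elements.

12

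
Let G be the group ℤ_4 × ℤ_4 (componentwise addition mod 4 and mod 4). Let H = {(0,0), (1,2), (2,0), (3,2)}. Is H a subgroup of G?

|H| = 4 divides |G| = 16, consistent with Lagrange.
H contains the identity, every element's inverse is in H, and H is closed under +: it is a subgroup.
In fact H = ⟨(3,2)⟩.

Yes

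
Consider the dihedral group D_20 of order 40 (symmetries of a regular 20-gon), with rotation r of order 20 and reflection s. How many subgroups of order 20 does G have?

3

|G| = 40 and 20 | 40, so subgroups of order 20 are possible by Lagrange.
The subgroups of order 20 are: {e, r, r^2, r^3, r^4, r^5, r^6, r^7, r^8, r^9, r^10, r^11, r^12, r^13, r^14, r^15, r^16, r^17, r^18, r^19}; {e, r^2, r^4, r^6, r^8, r^10, r^12, r^14, r^16, r^18, s, r^2s, r^4s, r^6s, r^8s, r^10s, r^12s, r^14s, r^16s, r^18s}; {e, r^2, r^4, r^6, r^8, r^10, r^12, r^14, r^16, r^18, rs, r^3s, r^5s, r^7s, r^9s, r^11s, r^13s, r^15s, r^17s, r^19s}.
So G has 3 subgroups of order 20.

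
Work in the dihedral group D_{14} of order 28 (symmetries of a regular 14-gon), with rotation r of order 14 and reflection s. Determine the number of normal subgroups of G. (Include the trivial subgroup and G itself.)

7

G has 28 subgroups. Checking conjugation-invariance by order — order 1: 1/1 normal; order 2: 1/15 normal; order 4: 0/7 normal; order 7: 1/1 normal; order 14: 3/3 normal; order 28: 1/1 normal.
Total normal subgroups: 7.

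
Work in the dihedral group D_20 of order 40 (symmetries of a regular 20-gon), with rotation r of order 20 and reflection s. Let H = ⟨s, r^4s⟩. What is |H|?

|⟨s⟩| = 2 and |⟨r^4s⟩| = 2, so |H| is a multiple of lcm(2, 2) = 2 and divides |G| = 40.
Closing under the operation: H = {e, r^4, r^8, r^12, r^16, s, r^4s, r^8s, r^12s, r^16s}, so |H| = 10.

10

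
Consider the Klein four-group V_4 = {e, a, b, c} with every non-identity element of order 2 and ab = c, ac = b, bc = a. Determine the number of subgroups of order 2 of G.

3

|G| = 4 and 2 | 4, so subgroups of order 2 are possible by Lagrange.
The subgroups of order 2 are: {e, a}; {e, b}; {e, c}.
So G has 3 subgroups of order 2.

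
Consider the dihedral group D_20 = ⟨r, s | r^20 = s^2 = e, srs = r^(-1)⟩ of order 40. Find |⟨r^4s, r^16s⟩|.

10

|⟨r^4s⟩| = 2 and |⟨r^16s⟩| = 2, so |H| is a multiple of lcm(2, 2) = 2 and divides |G| = 40.
Closing under the operation: H = {e, r^4, r^8, r^12, r^16, s, r^4s, r^8s, r^12s, r^16s}, so |H| = 10.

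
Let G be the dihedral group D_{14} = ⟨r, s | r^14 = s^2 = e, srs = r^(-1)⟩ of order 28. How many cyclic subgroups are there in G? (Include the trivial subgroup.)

Each element a generates a cyclic subgroup ⟨a⟩; distinct elements may generate the same one (a cyclic group of order d has φ(d) generators).
Cyclic subgroups by order — order 1: 1; order 2: 15; order 7: 1; order 14: 1.
Total: 18.

18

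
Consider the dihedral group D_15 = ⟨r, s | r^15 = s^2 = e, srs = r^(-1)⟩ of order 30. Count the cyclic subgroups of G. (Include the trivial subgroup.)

Group the elements of G by the cyclic subgroup they generate; each cyclic subgroup of order d accounts for φ(d) elements.
Cyclic subgroups by order — order 1: 1; order 2: 15; order 3: 1; order 5: 1; order 15: 1.
Total: 19.

19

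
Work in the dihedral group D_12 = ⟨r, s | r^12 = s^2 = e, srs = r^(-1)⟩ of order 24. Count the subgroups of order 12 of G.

3

|G| = 24 and 12 | 24, so subgroups of order 12 are possible by Lagrange.
The subgroups of order 12 are: {e, r, r^2, r^3, r^4, r^5, r^6, r^7, r^8, r^9, r^10, r^11}; {e, r^2, r^4, r^6, r^8, r^10, s, r^2s, r^4s, r^6s, r^8s, r^10s}; {e, r^2, r^4, r^6, r^8, r^10, rs, r^3s, r^5s, r^7s, r^9s, r^11s}.
So G has 3 subgroups of order 12.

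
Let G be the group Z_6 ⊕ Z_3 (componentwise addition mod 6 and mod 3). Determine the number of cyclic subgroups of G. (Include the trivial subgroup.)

10

A cyclic subgroup of order d is generated by each of its φ(d) elements of order d, so the cyclic subgroups of order d number (#elements of order d)/φ(d).
Cyclic subgroups by order — order 1: 1; order 2: 1; order 3: 4; order 6: 4.
Total: 10.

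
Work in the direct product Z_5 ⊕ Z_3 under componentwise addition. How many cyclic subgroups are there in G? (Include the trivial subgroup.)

4

Group the elements of G by the cyclic subgroup they generate; each cyclic subgroup of order d accounts for φ(d) elements.
Cyclic subgroups by order — order 1: 1; order 3: 1; order 5: 1; order 15: 1.
Total: 4.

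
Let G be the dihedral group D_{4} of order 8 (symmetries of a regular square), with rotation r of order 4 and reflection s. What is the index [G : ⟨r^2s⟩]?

4

|⟨r^2s⟩| = 2 and |G| = 8.
By Lagrange, [G : H] = |G|/|H| = 8/2 = 4.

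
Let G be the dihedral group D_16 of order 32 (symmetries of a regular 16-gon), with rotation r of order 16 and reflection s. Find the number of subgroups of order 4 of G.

|G| = 32 and 4 | 32, so subgroups of order 4 are possible by Lagrange.
The subgroups of order 4 are: {e, r^8, r^2s, r^10s}; {e, r^8, r^3s, r^11s}; {e, r^4, r^8, r^12}; {e, r^8, r^4s, r^12s}; … (9 in all).
So G has 9 subgroups of order 4.

9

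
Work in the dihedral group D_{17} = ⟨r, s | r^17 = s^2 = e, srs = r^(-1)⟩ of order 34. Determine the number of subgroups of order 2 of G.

|G| = 34 and 2 | 34, so subgroups of order 2 are possible by Lagrange.
The subgroups of order 2 are: {e, r^10s}; {e, r^11s}; {e, r^12s}; {e, r^13s}; … (17 in all).
So G has 17 subgroups of order 2.

17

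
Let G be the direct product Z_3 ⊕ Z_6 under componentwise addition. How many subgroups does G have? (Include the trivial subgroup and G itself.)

|G| = 18, so by Lagrange every subgroup order divides 18. Divisors: 1, 2, 3, 6, 9, 18.
Subgroups by order — order 1: 1; order 2: 1; order 3: 4; order 6: 4; order 9: 1; order 18: 1.
Total: 1 + 1 + 4 + 4 + 1 + 1 = 12.

12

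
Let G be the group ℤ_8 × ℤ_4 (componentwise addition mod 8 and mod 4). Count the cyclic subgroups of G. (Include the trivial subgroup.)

Each element a generates a cyclic subgroup ⟨a⟩; distinct elements may generate the same one (a cyclic group of order d has φ(d) generators).
Cyclic subgroups by order — order 1: 1; order 2: 3; order 4: 6; order 8: 4.
Total: 14.

14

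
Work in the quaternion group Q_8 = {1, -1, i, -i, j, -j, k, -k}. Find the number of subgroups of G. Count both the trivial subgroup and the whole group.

|G| = 8, so by Lagrange every subgroup order divides 8. Divisors: 1, 2, 4, 8.
Subgroups by order — order 1: 1; order 2: 1; order 4: 3; order 8: 1.
Total: 1 + 1 + 3 + 1 = 6.

6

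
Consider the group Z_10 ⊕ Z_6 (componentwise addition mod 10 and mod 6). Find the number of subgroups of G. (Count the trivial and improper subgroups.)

20

|G| = 60, so by Lagrange every subgroup order divides 60. Divisors: 1, 2, 3, 4, 5, 6, 10, 12, 15, 20, 30, 60.
Subgroups by order — order 1: 1; order 2: 3; order 3: 1; order 4: 1; order 5: 1; order 6: 3; order 10: 3; order 12: 1; order 15: 1; order 20: 1; order 30: 3; order 60: 1.
Total: 1 + 3 + 1 + 1 + 1 + 3 + 3 + 1 + 1 + 1 + 3 + 1 = 20.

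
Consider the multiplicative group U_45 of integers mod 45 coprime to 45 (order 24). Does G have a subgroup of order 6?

6 | 24. A subgroup of order 6 is {1, 11, 16, 26, 31, 41}.

Yes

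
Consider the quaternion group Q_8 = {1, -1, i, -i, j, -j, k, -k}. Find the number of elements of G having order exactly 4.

The elements of order 4 are: i, -i, j, -j, k, -k.
That's 6.

6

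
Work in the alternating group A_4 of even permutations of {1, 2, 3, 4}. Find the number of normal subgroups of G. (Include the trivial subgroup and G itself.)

G has 10 subgroups. Checking conjugation-invariance by order — order 1: 1/1 normal; order 2: 0/3 normal; order 3: 0/4 normal; order 4: 1/1 normal; order 12: 1/1 normal.
Total normal subgroups: 3.

3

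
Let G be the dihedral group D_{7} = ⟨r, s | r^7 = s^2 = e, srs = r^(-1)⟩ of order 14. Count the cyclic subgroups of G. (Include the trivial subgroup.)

Group the elements of G by the cyclic subgroup they generate; each cyclic subgroup of order d accounts for φ(d) elements.
Cyclic subgroups by order — order 1: 1; order 2: 7; order 7: 1.
Total: 9.

9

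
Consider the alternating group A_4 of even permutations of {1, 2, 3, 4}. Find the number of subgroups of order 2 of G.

3

|G| = 12 and 2 | 12, so subgroups of order 2 are possible by Lagrange.
The subgroups of order 2 are: {e, (1 2)(3 4)}; {e, (1 3)(2 4)}; {e, (1 4)(2 3)}.
So G has 3 subgroups of order 2.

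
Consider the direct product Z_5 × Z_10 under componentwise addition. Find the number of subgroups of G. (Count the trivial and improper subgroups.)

16

|G| = 50, so by Lagrange every subgroup order divides 50. Divisors: 1, 2, 5, 10, 25, 50.
Subgroups by order — order 1: 1; order 2: 1; order 5: 6; order 10: 6; order 25: 1; order 50: 1.
Total: 1 + 1 + 6 + 6 + 1 + 1 = 16.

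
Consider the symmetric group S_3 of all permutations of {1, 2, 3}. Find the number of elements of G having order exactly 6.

0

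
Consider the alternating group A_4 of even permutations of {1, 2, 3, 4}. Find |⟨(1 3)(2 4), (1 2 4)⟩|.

|⟨(1 3)(2 4)⟩| = 2 and |⟨(1 2 4)⟩| = 3, so |H| is a multiple of lcm(2, 3) = 6 and divides |G| = 12.
Closing {(1 3)(2 4), (1 2 4)} under the group operation gives all of G, so |H| = 12.

12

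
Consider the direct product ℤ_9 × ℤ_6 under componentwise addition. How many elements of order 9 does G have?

An element (a,b) has order lcm(ord(a), ord(b)); count pairs with lcm equal to 9.
Enumerating gives 18 such elements.

18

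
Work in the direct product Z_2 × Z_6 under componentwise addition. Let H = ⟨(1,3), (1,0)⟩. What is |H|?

4

|⟨(1,3)⟩| = 2 and |⟨(1,0)⟩| = 2, so |H| is a multiple of lcm(2, 2) = 2 and divides |G| = 12.
Closing under the operation: H = {(0,0), (0,3), (1,0), (1,3)}, so |H| = 4.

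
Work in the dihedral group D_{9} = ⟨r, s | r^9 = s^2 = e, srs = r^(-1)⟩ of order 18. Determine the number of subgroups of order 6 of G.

|G| = 18 and 6 | 18, so subgroups of order 6 are possible by Lagrange.
The subgroups of order 6 are: {e, r^3, r^6, r^2s, r^5s, r^8s}; {e, r^3, r^6, s, r^3s, r^6s}; {e, r^3, r^6, rs, r^4s, r^7s}.
So G has 3 subgroups of order 6.

3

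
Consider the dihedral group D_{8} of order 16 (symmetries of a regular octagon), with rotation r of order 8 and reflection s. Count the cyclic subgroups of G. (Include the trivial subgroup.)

A cyclic subgroup of order d is generated by each of its φ(d) elements of order d, so the cyclic subgroups of order d number (#elements of order d)/φ(d).
Cyclic subgroups by order — order 1: 1; order 2: 9; order 4: 1; order 8: 1.
Total: 12.

12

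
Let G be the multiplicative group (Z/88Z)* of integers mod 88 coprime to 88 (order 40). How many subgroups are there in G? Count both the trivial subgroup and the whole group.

|G| = 40, so by Lagrange every subgroup order divides 40. Divisors: 1, 2, 4, 5, 8, 10, 20, 40.
Subgroups by order — order 1: 1; order 2: 7; order 4: 7; order 5: 1; order 8: 1; order 10: 7; order 20: 7; order 40: 1.
Total: 1 + 7 + 7 + 1 + 1 + 7 + 7 + 1 = 32.

32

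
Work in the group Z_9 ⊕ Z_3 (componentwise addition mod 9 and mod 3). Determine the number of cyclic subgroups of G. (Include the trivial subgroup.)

8

Group the elements of G by the cyclic subgroup they generate; each cyclic subgroup of order d accounts for φ(d) elements.
Cyclic subgroups by order — order 1: 1; order 3: 4; order 9: 3.
Total: 8.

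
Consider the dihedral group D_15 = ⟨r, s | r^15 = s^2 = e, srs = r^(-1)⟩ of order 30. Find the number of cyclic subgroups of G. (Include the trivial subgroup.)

19

Each element a generates a cyclic subgroup ⟨a⟩; distinct elements may generate the same one (a cyclic group of order d has φ(d) generators).
Cyclic subgroups by order — order 1: 1; order 2: 15; order 3: 1; order 5: 1; order 15: 1.
Total: 19.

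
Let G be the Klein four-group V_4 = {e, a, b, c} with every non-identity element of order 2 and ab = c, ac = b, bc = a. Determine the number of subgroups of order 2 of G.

|G| = 4 and 2 | 4, so subgroups of order 2 are possible by Lagrange.
The subgroups of order 2 are: {e, a}; {e, b}; {e, c}.
So G has 3 subgroups of order 2.

3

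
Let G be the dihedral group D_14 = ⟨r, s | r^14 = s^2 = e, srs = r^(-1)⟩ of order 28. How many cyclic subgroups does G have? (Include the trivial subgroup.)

18

Group the elements of G by the cyclic subgroup they generate; each cyclic subgroup of order d accounts for φ(d) elements.
Cyclic subgroups by order — order 1: 1; order 2: 15; order 7: 1; order 14: 1.
Total: 18.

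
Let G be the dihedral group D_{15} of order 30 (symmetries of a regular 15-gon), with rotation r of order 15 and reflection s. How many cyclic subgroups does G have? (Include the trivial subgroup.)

A cyclic subgroup of order d is generated by each of its φ(d) elements of order d, so the cyclic subgroups of order d number (#elements of order d)/φ(d).
Cyclic subgroups by order — order 1: 1; order 2: 15; order 3: 1; order 5: 1; order 15: 1.
Total: 19.

19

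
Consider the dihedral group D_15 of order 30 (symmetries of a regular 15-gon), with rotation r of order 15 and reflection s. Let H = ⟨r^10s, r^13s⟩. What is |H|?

10

|⟨r^10s⟩| = 2 and |⟨r^13s⟩| = 2, so |H| is a multiple of lcm(2, 2) = 2 and divides |G| = 30.
Closing under the operation: H = {e, r^3, r^6, r^9, r^12, rs, r^4s, r^7s, r^10s, r^13s}, so |H| = 10.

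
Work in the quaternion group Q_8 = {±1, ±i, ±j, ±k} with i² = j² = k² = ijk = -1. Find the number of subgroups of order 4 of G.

|G| = 8 and 4 | 8, so subgroups of order 4 are possible by Lagrange.
The subgroups of order 4 are: {1, -1, i, -i}; {1, -1, j, -j}; {1, -1, k, -k}.
So G has 3 subgroups of order 4.

3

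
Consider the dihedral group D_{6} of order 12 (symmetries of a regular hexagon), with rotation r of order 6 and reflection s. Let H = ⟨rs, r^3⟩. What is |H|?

4

|⟨rs⟩| = 2 and |⟨r^3⟩| = 2, so |H| is a multiple of lcm(2, 2) = 2 and divides |G| = 12.
Closing under the operation: H = {e, r^3, rs, r^4s}, so |H| = 4.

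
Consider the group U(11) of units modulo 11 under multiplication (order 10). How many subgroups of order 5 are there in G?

|G| = 10 and 5 | 10, so subgroups of order 5 are possible by Lagrange.
The subgroups of order 5 are: {1, 3, 4, 5, 9}.
So G has 1 subgroup of order 5.

1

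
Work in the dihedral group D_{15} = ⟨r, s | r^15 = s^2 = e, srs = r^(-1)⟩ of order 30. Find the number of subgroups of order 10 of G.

|G| = 30 and 10 | 30, so subgroups of order 10 are possible by Lagrange.
The subgroups of order 10 are: {e, r^3, r^6, r^9, r^12, rs, r^4s, r^7s, r^10s, r^13s}; {e, r^3, r^6, r^9, r^12, r^2s, r^5s, r^8s, r^11s, r^14s}; {e, r^3, r^6, r^9, r^12, s, r^3s, r^6s, r^9s, r^12s}.
So G has 3 subgroups of order 10.

3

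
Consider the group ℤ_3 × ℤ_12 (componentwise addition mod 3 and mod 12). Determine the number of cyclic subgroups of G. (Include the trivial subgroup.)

15

Each element a generates a cyclic subgroup ⟨a⟩; distinct elements may generate the same one (a cyclic group of order d has φ(d) generators).
Cyclic subgroups by order — order 1: 1; order 2: 1; order 3: 4; order 4: 1; order 6: 4; order 12: 4.
Total: 15.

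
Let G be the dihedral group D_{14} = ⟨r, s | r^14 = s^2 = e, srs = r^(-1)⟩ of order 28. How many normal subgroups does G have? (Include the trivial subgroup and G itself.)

G has 28 subgroups. Checking conjugation-invariance by order — order 1: 1/1 normal; order 2: 1/15 normal; order 4: 0/7 normal; order 7: 1/1 normal; order 14: 3/3 normal; order 28: 1/1 normal.
Total normal subgroups: 7.

7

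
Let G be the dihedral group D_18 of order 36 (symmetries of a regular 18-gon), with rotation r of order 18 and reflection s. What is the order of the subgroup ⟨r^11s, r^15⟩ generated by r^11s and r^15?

12

|⟨r^11s⟩| = 2 and |⟨r^15⟩| = 6, so |H| is a multiple of lcm(2, 6) = 6 and divides |G| = 36.
Closing under the operation: H = {e, r^3, r^6, r^9, r^12, r^15, r^2s, r^5s, r^8s, r^11s, r^14s, r^17s}, so |H| = 12.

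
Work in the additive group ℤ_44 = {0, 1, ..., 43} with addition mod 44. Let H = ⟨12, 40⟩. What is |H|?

|⟨12⟩| = 11 and |⟨40⟩| = 11, so |H| is a multiple of lcm(11, 11) = 11 and divides |G| = 44.
Closing under the operation: H = {0, 4, 8, 12, 16, 20, 24, 28, 32, 36, 40}, so |H| = 11.

11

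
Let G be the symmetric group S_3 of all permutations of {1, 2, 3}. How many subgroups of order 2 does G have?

|G| = 6 and 2 | 6, so subgroups of order 2 are possible by Lagrange.
The subgroups of order 2 are: {e, (1 2)}; {e, (1 3)}; {e, (2 3)}.
So G has 3 subgroups of order 2.

3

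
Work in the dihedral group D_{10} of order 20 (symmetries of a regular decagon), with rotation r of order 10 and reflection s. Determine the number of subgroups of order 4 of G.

|G| = 20 and 4 | 20, so subgroups of order 4 are possible by Lagrange.
The subgroups of order 4 are: {e, r^5, r^2s, r^7s}; {e, r^5, r^3s, r^8s}; {e, r^5, r^4s, r^9s}; {e, r^5, s, r^5s}; … (5 in all).
So G has 5 subgroups of order 4.

5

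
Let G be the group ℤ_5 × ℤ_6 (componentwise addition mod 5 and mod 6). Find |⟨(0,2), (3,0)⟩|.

15

|⟨(0,2)⟩| = 3 and |⟨(3,0)⟩| = 5, so |H| is a multiple of lcm(3, 5) = 15 and divides |G| = 30.
Closing under the operation: H = {(0,0), (0,2), (0,4), (1,0), (1,2), (1,4), (2,0), (2,2), (2,4), (3,0), (3,2), (3,4), (4,0), (4,2), (4,4)}, so |H| = 15.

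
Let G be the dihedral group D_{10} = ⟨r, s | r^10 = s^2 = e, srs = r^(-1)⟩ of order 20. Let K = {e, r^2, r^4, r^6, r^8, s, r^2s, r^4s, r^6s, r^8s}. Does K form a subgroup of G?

|K| = 10 divides |G| = 20, consistent with Lagrange.
K contains the identity, every element's inverse is in K, and K is closed under ·: it is a subgroup.

Yes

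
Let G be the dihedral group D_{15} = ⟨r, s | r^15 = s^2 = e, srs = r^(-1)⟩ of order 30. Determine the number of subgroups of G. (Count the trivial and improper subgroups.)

28

|G| = 30, so by Lagrange every subgroup order divides 30. Divisors: 1, 2, 3, 5, 6, 10, 15, 30.
Subgroups by order — order 1: 1; order 2: 15; order 3: 1; order 5: 1; order 6: 5; order 10: 3; order 15: 1; order 30: 1.
Total: 1 + 15 + 1 + 1 + 5 + 3 + 1 + 1 = 28.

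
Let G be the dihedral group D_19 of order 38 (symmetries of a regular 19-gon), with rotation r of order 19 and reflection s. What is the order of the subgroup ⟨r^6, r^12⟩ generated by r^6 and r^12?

19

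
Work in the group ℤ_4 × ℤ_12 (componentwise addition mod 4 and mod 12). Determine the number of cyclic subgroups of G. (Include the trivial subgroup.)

20

Each element a generates a cyclic subgroup ⟨a⟩; distinct elements may generate the same one (a cyclic group of order d has φ(d) generators).
Cyclic subgroups by order — order 1: 1; order 2: 3; order 3: 1; order 4: 6; order 6: 3; order 12: 6.
Total: 20.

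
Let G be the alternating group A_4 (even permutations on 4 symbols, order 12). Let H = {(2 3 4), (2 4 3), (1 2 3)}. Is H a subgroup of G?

No

The identity e ∉ H, so H is not a subgroup.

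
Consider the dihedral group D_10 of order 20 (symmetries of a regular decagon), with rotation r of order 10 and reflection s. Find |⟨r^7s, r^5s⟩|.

|⟨r^7s⟩| = 2 and |⟨r^5s⟩| = 2, so |H| is a multiple of lcm(2, 2) = 2 and divides |G| = 20.
Closing under the operation: H = {e, r^2, r^4, r^6, r^8, rs, r^3s, r^5s, r^7s, r^9s}, so |H| = 10.

10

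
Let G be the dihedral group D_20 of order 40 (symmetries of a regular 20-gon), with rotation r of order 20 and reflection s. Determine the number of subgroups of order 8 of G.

5

|G| = 40 and 8 | 40, so subgroups of order 8 are possible by Lagrange.
The subgroups of order 8 are: {e, r^5, r^10, r^15, s, r^5s, r^10s, r^15s}; {e, r^5, r^10, r^15, rs, r^6s, r^11s, r^16s}; {e, r^5, r^10, r^15, r^2s, r^7s, r^12s, r^17s}; {e, r^5, r^10, r^15, r^3s, r^8s, r^13s, r^18s}; … (5 in all).
So G has 5 subgroups of order 8.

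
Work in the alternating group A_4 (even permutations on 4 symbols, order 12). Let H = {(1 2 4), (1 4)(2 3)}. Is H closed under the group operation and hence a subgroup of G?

No

The identity e ∉ H, so H is not a subgroup.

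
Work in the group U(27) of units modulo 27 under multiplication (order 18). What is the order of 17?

Compute successive powers of 17 mod 27: 17, 19, 26, 10, 8, 1; 17^6 ≡ 1 (mod 27).
So |⟨17⟩| = 6.

6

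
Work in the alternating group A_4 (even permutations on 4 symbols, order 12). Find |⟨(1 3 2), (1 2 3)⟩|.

3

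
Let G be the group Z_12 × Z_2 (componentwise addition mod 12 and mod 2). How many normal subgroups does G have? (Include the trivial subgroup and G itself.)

G is abelian, so every subgroup is normal.
G has 16 subgroups in total, hence 16 normal subgroups.

16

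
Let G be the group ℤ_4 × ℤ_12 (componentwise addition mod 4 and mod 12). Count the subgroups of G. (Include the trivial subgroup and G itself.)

30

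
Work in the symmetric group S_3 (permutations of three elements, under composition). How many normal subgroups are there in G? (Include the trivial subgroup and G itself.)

G has 6 subgroups. Checking conjugation-invariance by order — order 1: 1/1 normal; order 2: 0/3 normal; order 3: 1/1 normal; order 6: 1/1 normal.
Total normal subgroups: 3.

3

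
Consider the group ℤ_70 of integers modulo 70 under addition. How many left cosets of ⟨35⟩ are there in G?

35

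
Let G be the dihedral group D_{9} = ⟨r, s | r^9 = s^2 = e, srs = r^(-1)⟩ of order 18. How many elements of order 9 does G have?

6

The elements of order 9 are: r, r^2, r^4, r^5, r^7, r^8.
That's 6.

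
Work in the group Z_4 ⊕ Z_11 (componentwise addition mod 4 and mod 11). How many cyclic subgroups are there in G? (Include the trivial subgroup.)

Group the elements of G by the cyclic subgroup they generate; each cyclic subgroup of order d accounts for φ(d) elements.
Cyclic subgroups by order — order 1: 1; order 2: 1; order 4: 1; order 11: 1; order 22: 1; order 44: 1.
Total: 6.

6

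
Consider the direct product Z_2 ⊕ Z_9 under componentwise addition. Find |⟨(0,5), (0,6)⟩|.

9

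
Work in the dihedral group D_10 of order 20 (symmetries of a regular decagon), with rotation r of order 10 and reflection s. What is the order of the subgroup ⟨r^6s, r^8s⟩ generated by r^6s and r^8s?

|⟨r^6s⟩| = 2 and |⟨r^8s⟩| = 2, so |H| is a multiple of lcm(2, 2) = 2 and divides |G| = 20.
Closing under the operation: H = {e, r^2, r^4, r^6, r^8, s, r^2s, r^4s, r^6s, r^8s}, so |H| = 10.

10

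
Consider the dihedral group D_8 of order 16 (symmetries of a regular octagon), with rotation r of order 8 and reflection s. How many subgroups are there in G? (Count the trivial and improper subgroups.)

19

|G| = 16, so by Lagrange every subgroup order divides 16. Divisors: 1, 2, 4, 8, 16.
Subgroups by order — order 1: 1; order 2: 9; order 4: 5; order 8: 3; order 16: 1.
Total: 1 + 9 + 5 + 3 + 1 = 19.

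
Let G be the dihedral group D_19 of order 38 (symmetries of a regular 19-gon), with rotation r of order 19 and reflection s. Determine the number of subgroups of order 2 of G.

|G| = 38 and 2 | 38, so subgroups of order 2 are possible by Lagrange.
The subgroups of order 2 are: {e, r^10s}; {e, r^11s}; {e, r^12s}; {e, r^13s}; … (19 in all).
So G has 19 subgroups of order 2.

19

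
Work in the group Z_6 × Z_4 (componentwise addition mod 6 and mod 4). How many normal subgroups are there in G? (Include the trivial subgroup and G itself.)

16

G is abelian, so every subgroup is normal.
G has 16 subgroups in total, hence 16 normal subgroups.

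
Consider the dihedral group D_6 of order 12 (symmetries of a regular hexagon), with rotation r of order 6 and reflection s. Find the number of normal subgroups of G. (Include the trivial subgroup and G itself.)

7

G has 16 subgroups. Checking conjugation-invariance by order — order 1: 1/1 normal; order 2: 1/7 normal; order 3: 1/1 normal; order 4: 0/3 normal; order 6: 3/3 normal; order 12: 1/1 normal.
Total normal subgroups: 7.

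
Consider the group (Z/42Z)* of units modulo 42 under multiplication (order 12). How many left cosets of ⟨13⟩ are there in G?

6

|⟨13⟩| = 2 and |G| = 12.
By Lagrange, [G : H] = |G|/|H| = 12/2 = 6.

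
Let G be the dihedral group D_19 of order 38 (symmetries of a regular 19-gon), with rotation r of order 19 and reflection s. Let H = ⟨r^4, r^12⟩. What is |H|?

|⟨r^4⟩| = 19 and |⟨r^12⟩| = 19, so |H| is a multiple of lcm(19, 19) = 19 and divides |G| = 38.
Closing under the operation: H = {e, r, r^2, r^3, r^4, r^5, r^6, r^7, r^8, r^9, r^10, r^11, r^12, r^13, r^14, r^15, r^16, r^17, r^18}, so |H| = 19.

19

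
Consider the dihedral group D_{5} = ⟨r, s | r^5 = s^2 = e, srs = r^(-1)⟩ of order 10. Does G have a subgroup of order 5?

Yes

5 | 10. A subgroup of order 5 is {e, r, r^2, r^3, r^4}.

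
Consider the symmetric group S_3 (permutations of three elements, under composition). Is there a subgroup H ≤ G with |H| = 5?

No

5 does not divide |G| = 6, so by Lagrange no subgroup of order 5 exists.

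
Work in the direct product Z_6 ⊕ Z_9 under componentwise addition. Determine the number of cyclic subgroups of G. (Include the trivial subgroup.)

16

Group the elements of G by the cyclic subgroup they generate; each cyclic subgroup of order d accounts for φ(d) elements.
Cyclic subgroups by order — order 1: 1; order 2: 1; order 3: 4; order 6: 4; order 9: 3; order 18: 3.
Total: 16.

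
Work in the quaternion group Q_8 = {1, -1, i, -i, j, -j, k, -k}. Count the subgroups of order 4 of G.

3

|G| = 8 and 4 | 8, so subgroups of order 4 are possible by Lagrange.
The subgroups of order 4 are: {1, -1, i, -i}; {1, -1, j, -j}; {1, -1, k, -k}.
So G has 3 subgroups of order 4.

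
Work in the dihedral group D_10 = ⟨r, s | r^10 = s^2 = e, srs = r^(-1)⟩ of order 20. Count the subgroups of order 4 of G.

5

|G| = 20 and 4 | 20, so subgroups of order 4 are possible by Lagrange.
The subgroups of order 4 are: {e, r^5, r^2s, r^7s}; {e, r^5, r^3s, r^8s}; {e, r^5, r^4s, r^9s}; {e, r^5, s, r^5s}; … (5 in all).
So G has 5 subgroups of order 4.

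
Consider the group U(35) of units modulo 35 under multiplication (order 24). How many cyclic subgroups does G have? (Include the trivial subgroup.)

12

Each element a generates a cyclic subgroup ⟨a⟩; distinct elements may generate the same one (a cyclic group of order d has φ(d) generators).
Cyclic subgroups by order — order 1: 1; order 2: 3; order 3: 1; order 4: 2; order 6: 3; order 12: 2.
Total: 12.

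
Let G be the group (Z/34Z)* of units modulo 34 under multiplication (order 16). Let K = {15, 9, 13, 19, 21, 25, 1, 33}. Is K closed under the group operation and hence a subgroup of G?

|K| = 8 divides |G| = 16, consistent with Lagrange.
K contains the identity, every element's inverse is in K, and K is closed under ·: it is a subgroup.
In fact K = ⟨9⟩.

Yes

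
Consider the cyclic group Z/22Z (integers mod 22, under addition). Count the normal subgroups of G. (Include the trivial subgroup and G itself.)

4

G is abelian, so every subgroup is normal.
G has 4 subgroups in total, hence 4 normal subgroups.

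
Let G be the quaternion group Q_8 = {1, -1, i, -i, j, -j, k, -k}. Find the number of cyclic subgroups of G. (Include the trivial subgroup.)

Group the elements of G by the cyclic subgroup they generate; each cyclic subgroup of order d accounts for φ(d) elements.
Cyclic subgroups by order — order 1: 1; order 2: 1; order 4: 3.
Total: 5.

5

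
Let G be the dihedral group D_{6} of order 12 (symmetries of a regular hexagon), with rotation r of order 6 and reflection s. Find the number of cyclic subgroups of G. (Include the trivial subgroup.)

10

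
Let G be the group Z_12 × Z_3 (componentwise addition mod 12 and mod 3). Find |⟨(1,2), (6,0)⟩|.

|⟨(1,2)⟩| = 12 and |⟨(6,0)⟩| = 2, so |H| is a multiple of lcm(12, 2) = 12 and divides |G| = 36.
Closing under the operation: H = {(0,0), (1,2), (2,1), (3,0), (4,2), (5,1), (6,0), (7,2), (8,1), (9,0), (10,2), (11,1)}, so |H| = 12.

12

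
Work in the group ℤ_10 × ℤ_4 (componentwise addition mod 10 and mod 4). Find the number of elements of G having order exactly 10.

An element (a,b) has order lcm(ord(a), ord(b)); count pairs with lcm equal to 10.
Enumerating gives 12 such elements.

12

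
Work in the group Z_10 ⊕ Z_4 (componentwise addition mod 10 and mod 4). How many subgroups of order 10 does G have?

3

|G| = 40 and 10 | 40, so subgroups of order 10 are possible by Lagrange.
The subgroups of order 10 are: {(0,0), (0,2), (2,0), (2,2), (4,0), (4,2), (6,0), (6,2), (8,0), (8,2)}; {(0,0), (1,0), (2,0), (3,0), (4,0), (5,0), (6,0), (7,0), (8,0), (9,0)}; {(0,0), (1,2), (2,0), (3,2), (4,0), (5,2), (6,0), (7,2), (8,0), (9,2)}.
So G has 3 subgroups of order 10.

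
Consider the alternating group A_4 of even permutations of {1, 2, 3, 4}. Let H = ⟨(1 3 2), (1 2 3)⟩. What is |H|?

3

|⟨(1 3 2)⟩| = 3 and |⟨(1 2 3)⟩| = 3, so |H| is a multiple of lcm(3, 3) = 3 and divides |G| = 12.
Closing under the operation: H = {e, (1 2 3), (1 3 2)}, so |H| = 3.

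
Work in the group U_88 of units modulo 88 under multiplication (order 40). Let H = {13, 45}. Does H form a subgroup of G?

The identity 1 ∉ H, so H is not a subgroup.

No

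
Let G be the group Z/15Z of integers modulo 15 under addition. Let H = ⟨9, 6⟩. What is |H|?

5

|⟨9⟩| = 5 and |⟨6⟩| = 5, so |H| is a multiple of lcm(5, 5) = 5 and divides |G| = 15.
Closing under the operation: H = {0, 3, 6, 9, 12}, so |H| = 5.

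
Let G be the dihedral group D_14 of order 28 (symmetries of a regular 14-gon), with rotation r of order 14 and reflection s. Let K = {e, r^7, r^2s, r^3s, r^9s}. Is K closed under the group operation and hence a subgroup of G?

No

|K| = 5 does not divide |G| = 28, so by Lagrange K is not a subgroup.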